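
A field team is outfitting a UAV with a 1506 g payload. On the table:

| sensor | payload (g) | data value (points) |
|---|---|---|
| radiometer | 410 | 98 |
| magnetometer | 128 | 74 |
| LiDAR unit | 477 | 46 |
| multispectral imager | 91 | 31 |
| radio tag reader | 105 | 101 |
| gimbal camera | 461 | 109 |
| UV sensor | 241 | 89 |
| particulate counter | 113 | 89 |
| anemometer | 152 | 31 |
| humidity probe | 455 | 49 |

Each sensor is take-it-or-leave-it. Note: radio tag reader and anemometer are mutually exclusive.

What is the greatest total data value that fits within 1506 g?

560

Best packing: radiometer + magnetometer + radio tag reader + gimbal camera + UV sensor + particulate counter — 1458 g, 560 total.
Runner-up radiometer + multispectral imager + radio tag reader + gimbal camera + UV sensor + particulate counter tops out at 517.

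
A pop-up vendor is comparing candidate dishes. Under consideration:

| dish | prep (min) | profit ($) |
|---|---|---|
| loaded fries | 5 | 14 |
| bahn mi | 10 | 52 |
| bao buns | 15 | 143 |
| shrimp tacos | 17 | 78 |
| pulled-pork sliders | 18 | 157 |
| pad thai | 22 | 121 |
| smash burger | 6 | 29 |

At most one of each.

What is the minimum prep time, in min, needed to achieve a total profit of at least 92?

15

Minimise min subject to total profit ≥ 92.
Taking bao buns gives 143 (≥ 92) for 15 min.
Any bundle with less than 15 min falls short of 92.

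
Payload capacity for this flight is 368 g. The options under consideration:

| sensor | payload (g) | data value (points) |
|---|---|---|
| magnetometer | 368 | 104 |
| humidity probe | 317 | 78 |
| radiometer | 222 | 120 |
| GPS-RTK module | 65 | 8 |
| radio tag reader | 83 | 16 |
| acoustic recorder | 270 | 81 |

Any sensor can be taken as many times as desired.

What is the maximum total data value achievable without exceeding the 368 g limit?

136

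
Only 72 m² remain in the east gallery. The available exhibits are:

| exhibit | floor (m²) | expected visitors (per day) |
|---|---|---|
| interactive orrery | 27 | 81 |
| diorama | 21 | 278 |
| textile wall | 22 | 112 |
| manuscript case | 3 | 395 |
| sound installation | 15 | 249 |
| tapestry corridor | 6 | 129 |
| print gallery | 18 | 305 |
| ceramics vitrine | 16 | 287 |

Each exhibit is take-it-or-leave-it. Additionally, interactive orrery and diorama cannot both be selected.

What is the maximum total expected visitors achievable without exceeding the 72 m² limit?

1394

The ratio heuristic lands on manuscript case + sound installation + tapestry corridor + print gallery + ceramics vitrine (1365) but leaves 14 m² idle.
The 15 m² tied up in sound installation is better spent on diorama — total rises to 1394 (64 m²).
Runner-up manuscript case + sound installation + tapestry corridor + print gallery + ceramics vitrine tops out at 1365.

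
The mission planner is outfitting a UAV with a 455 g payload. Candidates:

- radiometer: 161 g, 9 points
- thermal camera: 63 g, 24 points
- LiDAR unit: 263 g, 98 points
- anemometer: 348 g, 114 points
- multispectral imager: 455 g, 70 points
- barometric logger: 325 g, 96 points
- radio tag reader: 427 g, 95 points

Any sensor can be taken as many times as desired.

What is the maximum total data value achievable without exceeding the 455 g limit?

170

Greedy by ratio would take 7×thermal camera: 441 g used, total 168.
Dropping 4×thermal camera frees 252 g; slotting in LiDAR unit (263 g) lifts the total to 170 at 452 g.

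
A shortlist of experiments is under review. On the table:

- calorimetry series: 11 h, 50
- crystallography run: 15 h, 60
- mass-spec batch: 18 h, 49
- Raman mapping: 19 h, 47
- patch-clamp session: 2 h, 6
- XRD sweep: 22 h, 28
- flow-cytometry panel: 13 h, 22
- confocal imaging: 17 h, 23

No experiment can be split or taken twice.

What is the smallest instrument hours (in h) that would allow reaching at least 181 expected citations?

Look for the lowest-instrument combination reaching 181.
calorimetry series + crystallography run + mass-spec batch + flow-cytometry panel reaches 181 using 57 h.
Any bundle with less than 57 h falls short of 181.

57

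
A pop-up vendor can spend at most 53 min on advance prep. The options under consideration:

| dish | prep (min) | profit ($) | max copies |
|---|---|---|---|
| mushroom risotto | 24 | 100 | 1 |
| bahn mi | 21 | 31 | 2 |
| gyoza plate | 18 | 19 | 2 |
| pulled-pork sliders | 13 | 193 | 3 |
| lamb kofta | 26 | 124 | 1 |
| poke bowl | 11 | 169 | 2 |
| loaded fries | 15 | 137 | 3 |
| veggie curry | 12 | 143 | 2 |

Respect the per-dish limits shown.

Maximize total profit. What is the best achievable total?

748

The ratio heuristic lands on 2×pulled-pork sliders + 2×poke bowl (724) but leaves 5 min idle.
Replace poke bowl with pulled-pork sliders: the trade gains 24 net, giving 748 at 50 min.
The spare 3 min is too small for any remaining dish, and no exchange beats 748.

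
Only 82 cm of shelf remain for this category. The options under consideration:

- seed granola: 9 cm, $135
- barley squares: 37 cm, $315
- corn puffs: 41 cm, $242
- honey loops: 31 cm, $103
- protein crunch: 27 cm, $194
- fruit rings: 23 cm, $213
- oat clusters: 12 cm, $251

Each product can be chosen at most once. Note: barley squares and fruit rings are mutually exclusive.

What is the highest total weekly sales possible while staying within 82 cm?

793

Taking seed granola + protein crunch + fruit rings + oat clusters: 71 cm used, 793 in weekly sales.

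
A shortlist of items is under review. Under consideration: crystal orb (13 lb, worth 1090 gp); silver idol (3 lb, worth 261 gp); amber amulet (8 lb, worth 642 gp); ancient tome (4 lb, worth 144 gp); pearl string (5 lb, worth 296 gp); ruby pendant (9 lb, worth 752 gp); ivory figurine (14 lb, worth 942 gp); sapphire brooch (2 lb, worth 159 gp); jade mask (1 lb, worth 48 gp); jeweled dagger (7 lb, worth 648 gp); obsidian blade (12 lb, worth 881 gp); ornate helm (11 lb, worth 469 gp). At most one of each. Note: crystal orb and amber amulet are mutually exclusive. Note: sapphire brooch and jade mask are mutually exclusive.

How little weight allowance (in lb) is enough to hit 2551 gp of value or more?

31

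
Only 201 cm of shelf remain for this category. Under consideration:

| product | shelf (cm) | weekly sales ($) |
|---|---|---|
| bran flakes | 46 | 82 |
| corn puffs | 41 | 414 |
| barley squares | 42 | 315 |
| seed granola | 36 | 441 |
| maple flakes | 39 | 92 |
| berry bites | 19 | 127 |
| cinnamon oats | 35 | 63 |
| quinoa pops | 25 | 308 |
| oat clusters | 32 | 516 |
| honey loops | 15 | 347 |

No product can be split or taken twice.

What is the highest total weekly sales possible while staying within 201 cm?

2341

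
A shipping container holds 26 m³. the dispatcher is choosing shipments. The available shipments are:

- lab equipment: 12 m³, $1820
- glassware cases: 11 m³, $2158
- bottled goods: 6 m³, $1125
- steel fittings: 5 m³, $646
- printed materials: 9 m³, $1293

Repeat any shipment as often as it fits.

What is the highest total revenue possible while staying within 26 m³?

A density-first pass picks 2×glassware cases — 4316 at 22 m³.
The 11 m³ tied up in glassware cases is better spent on bottled goods + printed materials — total rises to 4576 (26 m³).
Nothing else within 26 m³ beats 4576.

4576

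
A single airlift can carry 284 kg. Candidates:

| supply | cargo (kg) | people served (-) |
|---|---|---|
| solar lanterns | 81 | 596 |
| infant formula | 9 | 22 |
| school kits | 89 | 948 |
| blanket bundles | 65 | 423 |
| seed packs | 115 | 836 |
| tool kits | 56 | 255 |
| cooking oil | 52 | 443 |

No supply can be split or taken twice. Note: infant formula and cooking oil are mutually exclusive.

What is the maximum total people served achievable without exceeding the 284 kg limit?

Solar lanterns + school kits + tool kits + cooking oil uses 278 of the 284 kg and totals 2242.
The closest alternative, infant formula + school kits + blanket bundles + seed packs, reaches only 2229.

2242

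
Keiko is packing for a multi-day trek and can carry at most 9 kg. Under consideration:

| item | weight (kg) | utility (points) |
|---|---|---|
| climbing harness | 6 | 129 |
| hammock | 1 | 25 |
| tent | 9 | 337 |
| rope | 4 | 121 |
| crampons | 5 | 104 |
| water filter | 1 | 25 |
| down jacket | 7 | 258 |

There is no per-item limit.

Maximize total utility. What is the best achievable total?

337

By utility per kg: tent 37.44, down jacket 36.86, rope 30.25 lead.
Best packing: tent — 9 kg, 337 total.
Every other selection either busts 9 kg or fails to beat 337.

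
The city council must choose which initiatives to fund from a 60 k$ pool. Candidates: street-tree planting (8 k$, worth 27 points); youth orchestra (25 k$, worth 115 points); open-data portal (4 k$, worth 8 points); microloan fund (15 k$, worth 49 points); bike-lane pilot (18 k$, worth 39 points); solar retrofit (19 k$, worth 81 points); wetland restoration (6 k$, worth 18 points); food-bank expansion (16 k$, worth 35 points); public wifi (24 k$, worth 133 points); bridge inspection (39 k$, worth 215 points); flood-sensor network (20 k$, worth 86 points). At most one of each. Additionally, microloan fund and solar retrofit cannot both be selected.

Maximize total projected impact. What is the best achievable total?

By projected impact per k$: public wifi 5.54, bridge inspection 5.51, youth orchestra 4.60 lead.
Greedy by ratio would take street-tree planting + youth orchestra + public wifi: 57 k$ used, total 275.
But bridge inspection + flood-sensor network fits in 59 k$ and reaches 301.
Runner-up solar retrofit + bridge inspection tops out at 296.

301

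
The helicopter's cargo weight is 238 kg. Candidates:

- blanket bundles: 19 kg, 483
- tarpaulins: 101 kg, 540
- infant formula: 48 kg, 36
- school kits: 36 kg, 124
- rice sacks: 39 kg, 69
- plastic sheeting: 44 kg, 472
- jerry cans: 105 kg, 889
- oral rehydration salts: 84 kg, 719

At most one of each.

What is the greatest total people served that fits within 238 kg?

Taking the top-ratio supplies first gives blanket bundles + school kits + rice sacks + plastic sheeting + oral rehydration salts for 1867 (222 kg).
Replace school kits and rice sacks and plastic sheeting with jerry cans: the trade gains 224 net, giving 2091 at 208 kg.
Next best is plastic sheeting + jerry cans + oral rehydration salts at 2080 (233 kg) — short by 11.

2091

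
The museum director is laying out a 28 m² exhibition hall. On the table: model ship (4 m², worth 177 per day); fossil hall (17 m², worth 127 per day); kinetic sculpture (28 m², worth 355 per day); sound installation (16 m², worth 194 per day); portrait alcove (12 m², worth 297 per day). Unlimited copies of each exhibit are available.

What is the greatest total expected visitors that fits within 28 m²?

The ratio ordering already packs tightly: 7×model ship, 28 m², 1239.

1239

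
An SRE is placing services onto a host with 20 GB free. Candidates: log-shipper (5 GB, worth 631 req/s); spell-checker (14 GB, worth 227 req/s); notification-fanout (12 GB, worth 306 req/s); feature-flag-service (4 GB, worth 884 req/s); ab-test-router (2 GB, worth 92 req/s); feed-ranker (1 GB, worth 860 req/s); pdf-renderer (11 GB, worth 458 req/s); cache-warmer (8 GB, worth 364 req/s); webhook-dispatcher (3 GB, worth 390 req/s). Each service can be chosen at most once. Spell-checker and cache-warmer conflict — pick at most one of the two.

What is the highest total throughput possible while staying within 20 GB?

Log-shipper + feature-flag-service + ab-test-router + feed-ranker + webhook-dispatcher uses 15 of the 20 GB and totals 2857.
The closest alternative, log-shipper + feature-flag-service + ab-test-router + feed-ranker + cache-warmer, reaches only 2831.

2857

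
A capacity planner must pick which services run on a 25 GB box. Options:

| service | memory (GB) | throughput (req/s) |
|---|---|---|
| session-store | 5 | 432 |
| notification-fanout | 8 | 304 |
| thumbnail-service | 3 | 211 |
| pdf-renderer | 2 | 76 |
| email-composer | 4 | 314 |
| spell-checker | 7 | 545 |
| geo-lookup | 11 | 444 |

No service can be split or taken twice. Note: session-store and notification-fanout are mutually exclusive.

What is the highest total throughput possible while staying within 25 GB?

1578

Ranking by ratio (throughput/GB): session-store 86.40, email-composer 78.50, spell-checker 77.86, thumbnail-service 70.33.
Best packing: session-store + thumbnail-service + pdf-renderer + email-composer + spell-checker — 21 GB, 1578 total.
No other feasible combination exceeds 1578.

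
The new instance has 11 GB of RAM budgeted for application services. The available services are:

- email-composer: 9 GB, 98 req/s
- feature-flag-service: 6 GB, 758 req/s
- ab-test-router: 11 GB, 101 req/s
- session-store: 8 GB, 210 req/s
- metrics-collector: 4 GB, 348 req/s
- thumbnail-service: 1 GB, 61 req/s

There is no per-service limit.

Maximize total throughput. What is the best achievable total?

Ranking by ratio (throughput/GB): feature-flag-service 126.33, metrics-collector 87.00, thumbnail-service 61.00, session-store 26.25.
Feature-flag-service + metrics-collector + thumbnail-service uses 11 of the 11 GB and totals 1167.
Every other selection either busts 11 GB or fails to beat 1167.

1167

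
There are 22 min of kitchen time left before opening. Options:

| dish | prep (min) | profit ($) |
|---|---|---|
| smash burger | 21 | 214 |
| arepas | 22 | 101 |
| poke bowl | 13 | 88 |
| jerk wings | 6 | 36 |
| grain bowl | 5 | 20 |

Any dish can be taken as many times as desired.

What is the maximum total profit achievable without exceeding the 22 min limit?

214

Best packing: smash burger — 21 min, 214 total.
Every other selection either busts 22 min or fails to beat 214.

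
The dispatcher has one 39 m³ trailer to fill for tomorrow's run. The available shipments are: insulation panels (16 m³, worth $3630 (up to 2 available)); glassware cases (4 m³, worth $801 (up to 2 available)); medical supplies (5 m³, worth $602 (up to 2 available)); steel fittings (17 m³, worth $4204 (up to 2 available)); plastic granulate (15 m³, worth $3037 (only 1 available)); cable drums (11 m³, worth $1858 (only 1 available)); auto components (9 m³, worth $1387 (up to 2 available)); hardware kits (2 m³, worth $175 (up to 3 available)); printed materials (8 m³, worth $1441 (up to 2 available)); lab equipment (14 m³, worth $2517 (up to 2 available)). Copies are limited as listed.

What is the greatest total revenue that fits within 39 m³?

9209

Taking glassware cases + 2×steel fittings: 38 m³ used, 9209 in revenue.
Nothing else within 39 m³ beats 9209.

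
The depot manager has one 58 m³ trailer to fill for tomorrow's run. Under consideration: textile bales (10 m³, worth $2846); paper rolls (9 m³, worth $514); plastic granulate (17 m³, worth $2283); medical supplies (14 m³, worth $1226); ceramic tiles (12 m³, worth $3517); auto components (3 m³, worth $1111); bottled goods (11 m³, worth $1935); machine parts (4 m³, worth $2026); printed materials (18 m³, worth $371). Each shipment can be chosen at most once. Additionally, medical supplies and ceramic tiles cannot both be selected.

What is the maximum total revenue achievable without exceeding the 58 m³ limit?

13718

By revenue per m³: machine parts 506.50, auto components 370.33, ceramic tiles 293.08 lead.
Best packing: textile bales + plastic granulate + ceramic tiles + auto components + bottled goods + machine parts — 57 m³, 13718 total.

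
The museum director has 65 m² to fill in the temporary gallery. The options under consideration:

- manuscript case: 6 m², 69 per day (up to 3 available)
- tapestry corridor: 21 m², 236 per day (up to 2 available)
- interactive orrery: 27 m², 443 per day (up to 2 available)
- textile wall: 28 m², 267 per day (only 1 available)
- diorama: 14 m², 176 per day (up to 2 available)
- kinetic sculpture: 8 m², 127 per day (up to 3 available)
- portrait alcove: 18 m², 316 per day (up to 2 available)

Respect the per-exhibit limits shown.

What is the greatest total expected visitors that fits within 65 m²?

The ratio ordering already packs tightly: interactive orrery + 2×portrait alcove, 63 m², 1075.
Every other selection either busts 65 m² or exceeds an availability limit or fails to beat 1075.

1075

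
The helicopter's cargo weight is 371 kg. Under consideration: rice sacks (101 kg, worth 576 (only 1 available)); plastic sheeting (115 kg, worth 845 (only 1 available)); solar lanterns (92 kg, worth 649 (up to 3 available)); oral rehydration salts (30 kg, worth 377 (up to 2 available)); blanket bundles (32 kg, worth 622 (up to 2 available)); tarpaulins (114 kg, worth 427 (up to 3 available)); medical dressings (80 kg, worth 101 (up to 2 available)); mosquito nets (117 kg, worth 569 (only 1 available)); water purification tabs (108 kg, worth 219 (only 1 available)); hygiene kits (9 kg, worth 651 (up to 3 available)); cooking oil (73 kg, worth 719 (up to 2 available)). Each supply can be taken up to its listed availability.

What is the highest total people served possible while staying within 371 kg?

Density check — hygiene kits 72.33, blanket bundles 19.44, oral rehydration salts 12.57 are the best per kg.
Taking the top-ratio supplies first gives 2×oral rehydration salts + 2×blanket bundles + 3×hygiene kits + 2×cooking oil for 5389 (297 kg).
Replace oral rehydration salts with solar lanterns: the trade gains 272 net, giving 5661 at 359 kg.
Nothing else within 371 kg beats 5661.

5661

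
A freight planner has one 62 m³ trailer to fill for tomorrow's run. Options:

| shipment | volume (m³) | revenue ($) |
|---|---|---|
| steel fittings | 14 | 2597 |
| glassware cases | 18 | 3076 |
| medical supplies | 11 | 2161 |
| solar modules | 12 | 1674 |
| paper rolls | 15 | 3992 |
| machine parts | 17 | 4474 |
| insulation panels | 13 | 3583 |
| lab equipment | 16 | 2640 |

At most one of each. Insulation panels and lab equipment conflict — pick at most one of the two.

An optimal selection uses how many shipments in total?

4

Optimal total is 14646.
For example steel fittings + paper rolls + machine parts + insulation panels achieves it, using 59 m³.
Every optimal selection uses 4 shipments.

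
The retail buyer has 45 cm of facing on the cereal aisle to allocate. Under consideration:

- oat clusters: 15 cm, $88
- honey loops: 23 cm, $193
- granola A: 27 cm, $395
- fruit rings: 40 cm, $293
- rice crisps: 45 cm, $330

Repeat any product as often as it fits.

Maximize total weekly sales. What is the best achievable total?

483

By weekly sales per cm: granola A 14.63, honey loops 8.39, rice crisps 7.33 lead.
Taking oat clusters + granola A: 42 cm used, 483 in weekly sales.
The spare 3 cm is too small for any remaining product, and no exchange beats 483.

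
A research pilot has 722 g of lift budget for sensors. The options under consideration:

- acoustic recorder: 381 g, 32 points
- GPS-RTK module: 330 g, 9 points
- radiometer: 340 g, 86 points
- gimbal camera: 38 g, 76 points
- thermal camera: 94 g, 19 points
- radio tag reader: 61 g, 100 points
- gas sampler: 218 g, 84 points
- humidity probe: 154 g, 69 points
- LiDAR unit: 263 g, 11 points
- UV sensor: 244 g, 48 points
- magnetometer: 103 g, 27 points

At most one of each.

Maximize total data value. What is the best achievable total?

The ratio heuristic lands on gimbal camera + thermal camera + radio tag reader + gas sampler + humidity probe + magnetometer (375) but leaves 54 g idle.
Dropping thermal camera and magnetometer frees 197 g; slotting in UV sensor (244 g) lifts the total to 377 at 715 g.
Every other selection either busts 722 g or fails to beat 377.

377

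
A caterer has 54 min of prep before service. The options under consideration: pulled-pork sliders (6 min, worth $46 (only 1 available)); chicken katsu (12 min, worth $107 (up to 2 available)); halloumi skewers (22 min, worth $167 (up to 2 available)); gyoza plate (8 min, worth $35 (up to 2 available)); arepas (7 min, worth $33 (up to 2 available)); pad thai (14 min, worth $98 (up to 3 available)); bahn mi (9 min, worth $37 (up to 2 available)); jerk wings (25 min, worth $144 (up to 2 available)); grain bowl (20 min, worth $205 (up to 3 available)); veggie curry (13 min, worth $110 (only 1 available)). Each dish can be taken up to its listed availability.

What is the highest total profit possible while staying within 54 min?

520

Filling by ratio: chicken katsu + 2×grain bowl for 517, with 2 min left unused.
Dropping chicken katsu frees 12 min; slotting in veggie curry (13 min) lifts the total to 520 at 53 min.
Nothing else within 54 min beats 520.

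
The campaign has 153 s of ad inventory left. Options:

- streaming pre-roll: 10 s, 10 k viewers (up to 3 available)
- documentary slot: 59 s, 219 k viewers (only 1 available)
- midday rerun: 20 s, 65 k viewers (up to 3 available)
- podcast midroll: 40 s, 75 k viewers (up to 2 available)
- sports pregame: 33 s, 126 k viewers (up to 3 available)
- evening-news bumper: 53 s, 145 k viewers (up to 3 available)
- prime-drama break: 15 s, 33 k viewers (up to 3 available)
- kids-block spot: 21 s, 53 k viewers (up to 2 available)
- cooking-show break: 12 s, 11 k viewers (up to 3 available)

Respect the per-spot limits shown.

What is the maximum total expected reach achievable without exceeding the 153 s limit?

The ratio heuristic lands on streaming pre-roll + 2×midday rerun + 3×sports pregame (518) but leaves 4 s idle.
Dropping streaming pre-roll and 2×sports pregame frees 76 s; slotting in documentary slot + midday rerun (79 s) lifts the total to 540 at 152 s.
Nothing else within 153 s beats 540.

540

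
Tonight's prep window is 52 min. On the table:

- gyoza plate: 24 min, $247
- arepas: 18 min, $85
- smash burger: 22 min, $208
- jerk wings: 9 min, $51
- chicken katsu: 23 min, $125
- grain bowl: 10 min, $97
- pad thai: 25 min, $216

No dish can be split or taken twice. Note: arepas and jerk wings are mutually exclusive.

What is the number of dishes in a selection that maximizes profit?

Best achievable profit is 463.
One optimal bundle: gyoza plate + pad thai (49 min).
Any selection reaching 463 contains exactly 2 dishes.

2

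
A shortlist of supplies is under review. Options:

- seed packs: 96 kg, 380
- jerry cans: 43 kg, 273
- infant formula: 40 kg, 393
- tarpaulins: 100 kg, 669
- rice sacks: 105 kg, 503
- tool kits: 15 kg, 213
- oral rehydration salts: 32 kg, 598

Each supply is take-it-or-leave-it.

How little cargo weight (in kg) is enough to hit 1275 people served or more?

Need the lightest bundle worth ≥ 1275.
Taking jerry cans + infant formula + tool kits + oral rehydration salts gives 1477 (≥ 1275) for 130 kg.
Below 130 kg the best achievable stays under 1275.

130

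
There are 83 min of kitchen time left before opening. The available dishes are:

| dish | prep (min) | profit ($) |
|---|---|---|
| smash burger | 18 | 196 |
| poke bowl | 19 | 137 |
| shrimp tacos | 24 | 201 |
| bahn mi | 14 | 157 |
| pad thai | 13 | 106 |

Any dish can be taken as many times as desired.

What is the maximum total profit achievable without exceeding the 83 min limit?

By profit per min: bahn mi 11.21, smash burger 10.89, shrimp tacos 8.38 lead.
Greedy by ratio would take 5×bahn mi + pad thai: 83 min used, total 891.
Dropping 3×bahn mi and pad thai frees 55 min; slotting in 3×smash burger (54 min) lifts the total to 902 at 82 min.
Every other selection either busts 83 min or fails to beat 902.

902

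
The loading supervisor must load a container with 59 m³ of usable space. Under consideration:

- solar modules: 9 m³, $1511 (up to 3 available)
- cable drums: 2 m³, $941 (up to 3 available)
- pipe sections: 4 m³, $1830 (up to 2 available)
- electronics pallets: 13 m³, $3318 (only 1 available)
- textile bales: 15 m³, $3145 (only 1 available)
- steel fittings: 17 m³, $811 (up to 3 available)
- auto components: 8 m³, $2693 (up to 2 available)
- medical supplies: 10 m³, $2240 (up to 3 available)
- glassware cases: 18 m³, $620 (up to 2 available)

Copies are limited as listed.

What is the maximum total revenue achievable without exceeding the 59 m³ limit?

Filling by ratio: 3×cable drums + 2×pipe sections + electronics pallets + 2×auto components + medical supplies for 17427, with 6 m³ left unused.
Replace medical supplies with textile bales: the trade gains 905 net, giving 18332 at 58 m³.
Nothing else within 59 m³ beats 18332.

18332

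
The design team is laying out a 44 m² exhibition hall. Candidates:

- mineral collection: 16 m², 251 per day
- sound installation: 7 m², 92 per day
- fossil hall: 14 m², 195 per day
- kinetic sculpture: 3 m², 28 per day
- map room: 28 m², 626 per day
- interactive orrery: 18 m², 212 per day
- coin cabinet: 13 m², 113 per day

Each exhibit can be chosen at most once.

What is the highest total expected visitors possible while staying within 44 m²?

Best packing: mineral collection + map room — 44 m², 877 total.
That's the maximum — no swap from here does better than 877.

877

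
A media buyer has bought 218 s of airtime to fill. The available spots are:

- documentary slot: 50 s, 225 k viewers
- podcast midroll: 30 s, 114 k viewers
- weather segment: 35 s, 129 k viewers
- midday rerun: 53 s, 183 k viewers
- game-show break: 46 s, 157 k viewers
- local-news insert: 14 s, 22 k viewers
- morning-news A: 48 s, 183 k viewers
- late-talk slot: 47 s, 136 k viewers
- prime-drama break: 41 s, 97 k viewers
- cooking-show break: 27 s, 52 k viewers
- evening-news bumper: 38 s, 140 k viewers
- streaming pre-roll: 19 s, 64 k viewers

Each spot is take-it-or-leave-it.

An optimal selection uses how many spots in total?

5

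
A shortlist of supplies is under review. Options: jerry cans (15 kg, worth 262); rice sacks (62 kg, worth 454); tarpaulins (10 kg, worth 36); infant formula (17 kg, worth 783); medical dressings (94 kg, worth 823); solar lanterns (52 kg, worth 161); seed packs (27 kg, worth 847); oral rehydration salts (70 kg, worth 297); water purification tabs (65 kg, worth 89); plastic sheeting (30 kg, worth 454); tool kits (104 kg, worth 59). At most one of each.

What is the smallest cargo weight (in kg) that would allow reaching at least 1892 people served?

Minimise kg subject to total people served ≥ 1892.
jerry cans + infant formula + seed packs reaches 1892 using 59 kg.
Below 59 kg the best achievable stays under 1892.

59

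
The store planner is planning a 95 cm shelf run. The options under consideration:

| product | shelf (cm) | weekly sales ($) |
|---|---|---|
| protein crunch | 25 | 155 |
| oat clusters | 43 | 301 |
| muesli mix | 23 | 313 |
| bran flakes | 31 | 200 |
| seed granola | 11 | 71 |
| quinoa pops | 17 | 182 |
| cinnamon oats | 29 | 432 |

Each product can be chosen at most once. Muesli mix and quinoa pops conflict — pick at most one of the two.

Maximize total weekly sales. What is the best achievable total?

Taking oat clusters + muesli mix + cinnamon oats: 95 cm used, 1046 in weekly sales.
The closest alternative, muesli mix + bran flakes + seed granola + cinnamon oats, reaches only 1016.

1046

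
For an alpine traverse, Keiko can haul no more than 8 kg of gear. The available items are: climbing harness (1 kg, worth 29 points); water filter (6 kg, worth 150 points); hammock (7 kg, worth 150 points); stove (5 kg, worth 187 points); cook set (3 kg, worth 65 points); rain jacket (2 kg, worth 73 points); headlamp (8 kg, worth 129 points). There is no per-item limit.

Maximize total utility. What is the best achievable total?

292

By utility per kg: stove 37.40, rain jacket 36.50, climbing harness 29.00 lead.
Greedy by ratio would take climbing harness + stove + rain jacket: 8 kg used, total 289.
Dropping climbing harness and stove frees 6 kg; slotting in 3×rain jacket (6 kg) lifts the total to 292 at 8 kg.
No other feasible combination exceeds 292.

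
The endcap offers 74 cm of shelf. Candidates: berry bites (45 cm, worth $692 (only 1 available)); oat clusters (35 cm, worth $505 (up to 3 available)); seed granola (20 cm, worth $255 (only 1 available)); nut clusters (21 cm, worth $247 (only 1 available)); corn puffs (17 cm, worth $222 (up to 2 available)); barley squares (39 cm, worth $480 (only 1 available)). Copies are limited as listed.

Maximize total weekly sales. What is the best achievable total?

1010

Filling by ratio: berry bites + corn puffs for 914, with 12 cm left unused.
Dropping berry bites and corn puffs frees 62 cm; slotting in 2×oat clusters (70 cm) lifts the total to 1010 at 70 cm.
Nothing else within 74 cm beats 1010.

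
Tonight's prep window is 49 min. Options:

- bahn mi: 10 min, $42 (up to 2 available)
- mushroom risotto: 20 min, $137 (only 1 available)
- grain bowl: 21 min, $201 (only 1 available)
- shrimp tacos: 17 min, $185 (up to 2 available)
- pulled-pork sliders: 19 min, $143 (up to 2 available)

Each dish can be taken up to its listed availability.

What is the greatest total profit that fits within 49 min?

428

A density-first pass picks bahn mi + 2×shrimp tacos — 412 at 44 min.
Dropping shrimp tacos frees 17 min; slotting in grain bowl (21 min) lifts the total to 428 at 48 min.
No other feasible combination exceeds 428.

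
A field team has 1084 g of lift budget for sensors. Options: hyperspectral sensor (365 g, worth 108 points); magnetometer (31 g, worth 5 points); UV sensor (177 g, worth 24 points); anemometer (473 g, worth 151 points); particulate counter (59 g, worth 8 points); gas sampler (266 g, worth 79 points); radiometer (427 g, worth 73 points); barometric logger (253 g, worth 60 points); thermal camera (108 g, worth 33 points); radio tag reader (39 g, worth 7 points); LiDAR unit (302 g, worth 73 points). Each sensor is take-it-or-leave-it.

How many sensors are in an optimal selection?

The maximum data value within 1084 g is 312.
One optimal bundle: hyperspectral sensor + magnetometer + anemometer + particulate counter + thermal camera + radio tag reader (1075 g).
All optima have 6 sensors.

6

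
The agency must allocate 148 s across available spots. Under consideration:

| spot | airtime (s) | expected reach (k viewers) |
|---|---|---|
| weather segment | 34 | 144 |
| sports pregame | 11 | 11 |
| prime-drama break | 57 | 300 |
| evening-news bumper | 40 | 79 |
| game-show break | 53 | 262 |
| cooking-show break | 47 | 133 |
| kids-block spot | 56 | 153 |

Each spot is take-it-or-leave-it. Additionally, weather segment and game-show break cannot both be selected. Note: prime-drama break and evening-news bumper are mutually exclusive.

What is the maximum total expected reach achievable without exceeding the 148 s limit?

597

Density check — prime-drama break 5.26, game-show break 4.94, weather segment 4.24, cooking-show break 2.83 are the best per s.
Weather segment + prime-drama break + kids-block spot uses 147 of the 148 s and totals 597.
The closest alternative, weather segment + prime-drama break + cooking-show break, reaches only 577.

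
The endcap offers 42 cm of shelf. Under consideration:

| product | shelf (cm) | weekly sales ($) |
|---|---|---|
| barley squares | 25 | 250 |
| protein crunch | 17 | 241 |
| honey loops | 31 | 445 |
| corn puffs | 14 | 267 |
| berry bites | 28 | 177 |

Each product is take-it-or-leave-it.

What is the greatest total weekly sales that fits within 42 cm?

517

Greedy by ratio would take protein crunch + corn puffs: 31 cm used, total 508.
Dropping protein crunch frees 17 cm; slotting in barley squares (25 cm) lifts the total to 517 at 39 cm.
Runner-up protein crunch + corn puffs tops out at 508.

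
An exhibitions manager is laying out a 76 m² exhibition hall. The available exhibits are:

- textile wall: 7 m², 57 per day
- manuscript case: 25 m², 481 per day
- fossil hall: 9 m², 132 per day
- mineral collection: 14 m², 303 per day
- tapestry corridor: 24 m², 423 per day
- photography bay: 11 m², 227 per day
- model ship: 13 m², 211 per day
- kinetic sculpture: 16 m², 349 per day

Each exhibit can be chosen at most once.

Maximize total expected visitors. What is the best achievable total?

Manuscript case + fossil hall + mineral collection + photography bay + kinetic sculpture uses 75 of the 76 m² and totals 1492.
Every other selection either busts 76 m² or fails to beat 1492.

1492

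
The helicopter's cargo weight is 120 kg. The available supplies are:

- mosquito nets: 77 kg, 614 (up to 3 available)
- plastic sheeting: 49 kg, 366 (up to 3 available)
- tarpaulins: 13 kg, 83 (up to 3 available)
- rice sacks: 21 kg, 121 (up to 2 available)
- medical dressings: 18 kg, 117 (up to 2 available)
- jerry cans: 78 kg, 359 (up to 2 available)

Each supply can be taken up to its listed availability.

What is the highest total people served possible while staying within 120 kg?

Density check — mosquito nets 7.97, plastic sheeting 7.47, medical dressings 6.50, tarpaulins 6.38 are the best per kg.
Greedy by ratio would take mosquito nets + 2×medical dressings: 113 kg used, total 848.
Dropping 2×medical dressings frees 36 kg; slotting in 3×tarpaulins (39 kg) lifts the total to 863 at 116 kg.
Every other selection either busts 120 kg or exceeds an availability limit or fails to beat 863.

863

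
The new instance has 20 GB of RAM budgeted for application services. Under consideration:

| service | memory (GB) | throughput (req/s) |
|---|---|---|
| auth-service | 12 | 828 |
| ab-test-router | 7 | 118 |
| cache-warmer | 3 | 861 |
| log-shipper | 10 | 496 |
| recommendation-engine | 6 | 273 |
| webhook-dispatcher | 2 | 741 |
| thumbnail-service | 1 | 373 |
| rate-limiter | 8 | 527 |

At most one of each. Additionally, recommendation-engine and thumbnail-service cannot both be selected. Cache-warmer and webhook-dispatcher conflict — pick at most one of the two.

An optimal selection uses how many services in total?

The maximum throughput within 20 GB is 2062.
One optimal bundle: auth-service + cache-warmer + thumbnail-service (16 GB).
Any selection reaching 2062 contains exactly 3 services.

3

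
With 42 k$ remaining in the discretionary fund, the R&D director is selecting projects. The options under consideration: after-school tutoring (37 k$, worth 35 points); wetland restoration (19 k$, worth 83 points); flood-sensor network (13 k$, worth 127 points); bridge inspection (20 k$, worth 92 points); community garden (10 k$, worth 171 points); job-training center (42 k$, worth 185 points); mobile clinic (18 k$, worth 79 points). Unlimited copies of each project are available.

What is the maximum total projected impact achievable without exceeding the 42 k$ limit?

Taking 4×community garden: 40 k$ used, 684 in projected impact.

684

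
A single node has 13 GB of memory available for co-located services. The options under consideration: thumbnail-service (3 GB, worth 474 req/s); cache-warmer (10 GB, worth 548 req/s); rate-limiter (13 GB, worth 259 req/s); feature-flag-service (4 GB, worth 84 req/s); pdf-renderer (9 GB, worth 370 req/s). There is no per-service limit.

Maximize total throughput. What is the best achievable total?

The ratio ordering already packs tightly: 4×thumbnail-service, 12 GB, 1896.
Every other selection either busts 13 GB or fails to beat 1896.

1896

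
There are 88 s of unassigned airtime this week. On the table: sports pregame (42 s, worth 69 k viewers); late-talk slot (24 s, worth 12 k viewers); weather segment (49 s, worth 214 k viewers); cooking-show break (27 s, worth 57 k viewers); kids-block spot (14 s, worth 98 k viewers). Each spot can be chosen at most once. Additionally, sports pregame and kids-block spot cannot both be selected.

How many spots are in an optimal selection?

Best achievable expected reach is 324.
For example late-talk slot + weather segment + kids-block spot achieves it, using 87 s.
Every optimal selection uses 3 spots.

3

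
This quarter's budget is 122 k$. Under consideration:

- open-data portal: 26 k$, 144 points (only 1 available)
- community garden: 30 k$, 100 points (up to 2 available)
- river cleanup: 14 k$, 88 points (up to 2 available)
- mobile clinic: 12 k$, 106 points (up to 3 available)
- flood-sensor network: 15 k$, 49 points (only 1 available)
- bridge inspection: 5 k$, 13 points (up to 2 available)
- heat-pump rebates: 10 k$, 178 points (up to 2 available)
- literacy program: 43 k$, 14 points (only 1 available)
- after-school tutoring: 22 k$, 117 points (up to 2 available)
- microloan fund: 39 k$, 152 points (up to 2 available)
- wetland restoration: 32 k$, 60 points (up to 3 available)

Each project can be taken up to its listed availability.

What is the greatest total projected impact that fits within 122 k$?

Filling by ratio: open-data portal + 2×river cleanup + 3×mobile clinic + 2×bridge inspection + 2×heat-pump rebates for 1020, with 2 k$ left unused.
Replace river cleanup and 2×bridge inspection with after-school tutoring: the trade gains 3 net, giving 1023 at 118 k$.
Every other selection either busts 122 k$ or exceeds an availability limit or fails to beat 1023.

1023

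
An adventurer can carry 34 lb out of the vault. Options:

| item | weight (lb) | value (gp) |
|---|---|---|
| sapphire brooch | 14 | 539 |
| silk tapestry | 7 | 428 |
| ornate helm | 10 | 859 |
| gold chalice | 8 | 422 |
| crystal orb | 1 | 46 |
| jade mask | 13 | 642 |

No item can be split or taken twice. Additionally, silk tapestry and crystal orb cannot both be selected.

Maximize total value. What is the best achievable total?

1969

By value per lb: ornate helm 85.90, silk tapestry 61.14, gold chalice 52.75, jade mask 49.38 lead.
Taking ornate helm + gold chalice + crystal orb + jade mask: 32 lb used, 1969 in value.
Runner-up silk tapestry + ornate helm + jade mask tops out at 1929.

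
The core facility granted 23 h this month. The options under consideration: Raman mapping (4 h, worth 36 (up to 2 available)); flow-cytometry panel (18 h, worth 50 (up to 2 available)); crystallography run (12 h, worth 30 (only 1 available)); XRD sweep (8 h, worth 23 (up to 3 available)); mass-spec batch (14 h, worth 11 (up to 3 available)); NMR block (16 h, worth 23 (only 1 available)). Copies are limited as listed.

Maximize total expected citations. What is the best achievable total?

102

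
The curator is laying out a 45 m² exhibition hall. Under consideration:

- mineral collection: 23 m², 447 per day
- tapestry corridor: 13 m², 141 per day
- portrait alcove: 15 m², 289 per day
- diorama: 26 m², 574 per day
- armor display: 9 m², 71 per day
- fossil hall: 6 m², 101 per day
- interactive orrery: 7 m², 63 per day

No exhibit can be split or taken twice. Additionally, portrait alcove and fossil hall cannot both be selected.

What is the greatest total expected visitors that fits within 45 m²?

Best packing: portrait alcove + diorama — 41 m², 863 total.
Runner-up tapestry corridor + diorama + fossil hall tops out at 816.

863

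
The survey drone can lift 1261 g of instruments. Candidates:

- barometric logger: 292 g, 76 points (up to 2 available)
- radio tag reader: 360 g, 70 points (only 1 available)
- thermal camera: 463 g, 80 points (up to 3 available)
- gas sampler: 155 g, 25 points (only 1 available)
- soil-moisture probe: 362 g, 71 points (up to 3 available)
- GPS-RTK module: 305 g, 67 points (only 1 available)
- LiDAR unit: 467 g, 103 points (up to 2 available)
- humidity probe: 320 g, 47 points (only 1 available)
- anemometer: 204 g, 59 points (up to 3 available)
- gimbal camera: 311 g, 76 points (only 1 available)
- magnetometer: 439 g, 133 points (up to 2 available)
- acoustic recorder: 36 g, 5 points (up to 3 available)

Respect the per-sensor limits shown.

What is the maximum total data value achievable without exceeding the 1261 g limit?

352

Taking the top-ratio sensors first gives gas sampler + anemometer + 2×magnetometer for 350 (1237 g).
Replace gas sampler and anemometer with gimbal camera + 2×acoustic recorder: the trade gains 2 net, giving 352 at 1261 g.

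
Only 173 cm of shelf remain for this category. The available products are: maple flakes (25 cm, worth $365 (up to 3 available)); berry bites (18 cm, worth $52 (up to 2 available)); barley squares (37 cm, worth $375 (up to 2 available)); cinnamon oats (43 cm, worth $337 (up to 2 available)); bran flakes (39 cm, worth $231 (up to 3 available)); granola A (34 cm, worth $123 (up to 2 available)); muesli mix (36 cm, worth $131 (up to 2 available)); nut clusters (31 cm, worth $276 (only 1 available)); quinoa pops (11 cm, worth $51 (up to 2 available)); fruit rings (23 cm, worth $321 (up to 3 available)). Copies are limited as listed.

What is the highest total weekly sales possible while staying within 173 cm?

2166

The ratio heuristic lands on 3×maple flakes + 2×quinoa pops + 3×fruit rings (2160) but leaves 7 cm idle.
The 68 cm tied up in 2×quinoa pops and 2×fruit rings is better spent on 2×barley squares — total rises to 2166 (172 cm).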